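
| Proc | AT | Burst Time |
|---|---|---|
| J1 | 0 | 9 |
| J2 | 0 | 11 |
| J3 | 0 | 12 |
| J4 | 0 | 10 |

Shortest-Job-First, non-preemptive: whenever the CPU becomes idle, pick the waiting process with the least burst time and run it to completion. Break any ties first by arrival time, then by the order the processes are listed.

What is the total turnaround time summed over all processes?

100

Schedule: | J1 0-9 | J4 9-19 | J2 19-30 | J3 30-42 |
Completion: J1=9  J2=30  J3=42  J4=19
Turnaround = completion − arrival: J1=9, J2=30, J3=42, J4=19
Total turnaround = 9 + 30 + 42 + 19 = 100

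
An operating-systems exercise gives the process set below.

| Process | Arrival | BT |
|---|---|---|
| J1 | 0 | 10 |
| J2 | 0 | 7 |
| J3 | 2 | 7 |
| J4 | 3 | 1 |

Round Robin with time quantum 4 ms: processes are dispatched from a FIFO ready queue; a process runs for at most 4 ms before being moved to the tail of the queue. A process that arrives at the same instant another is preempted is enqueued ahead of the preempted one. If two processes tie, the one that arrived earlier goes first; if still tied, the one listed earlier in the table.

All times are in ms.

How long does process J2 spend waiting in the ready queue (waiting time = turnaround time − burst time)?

Schedule: | J1 0-4 | J2 4-8 | J3 8-12 | J4 12-13 | J1 13-17 | J2 17-20 | J3 20-23 | J1 23-25 |
Completion: J1=25  J2=20  J3=23  J4=13
Waiting(J2) = turnaround − burst = 20 − 7 = 13

13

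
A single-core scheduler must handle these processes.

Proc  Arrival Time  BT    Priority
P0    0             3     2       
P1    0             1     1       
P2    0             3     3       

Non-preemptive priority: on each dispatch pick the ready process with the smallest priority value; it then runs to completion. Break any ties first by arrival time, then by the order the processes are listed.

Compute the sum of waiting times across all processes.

5

Timeline: | P1 0-1 | P0 1-4 | P2 4-7 |
Completion: P0=4  P1=1  P2=7
Turnaround (C−A): P0=4  P1=1  P2=7
Waiting = turnaround − burst: P0=1, P1=0, P2=4
Total waiting = 1 + 0 + 4 = 5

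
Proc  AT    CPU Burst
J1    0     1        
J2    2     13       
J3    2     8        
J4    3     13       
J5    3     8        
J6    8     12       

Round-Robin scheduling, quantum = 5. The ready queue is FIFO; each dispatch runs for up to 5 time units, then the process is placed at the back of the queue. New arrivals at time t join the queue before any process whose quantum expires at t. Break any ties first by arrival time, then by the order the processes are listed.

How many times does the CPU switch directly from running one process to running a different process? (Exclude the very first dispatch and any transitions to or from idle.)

Gantt: | J1 0-1 | idle 1-2 | J2 2-7 | J3 7-12 | J4 12-17 | J5 17-22 | J2 22-27 | J6 27-32 | J3 32-35 | J4 35-40 | J5 40-43 | J2 43-46 | J6 46-51 | J4 51-54 | J6 54-56 |
Completion: J1=1  J2=46  J3=35  J4=54  J5=43  J6=56

12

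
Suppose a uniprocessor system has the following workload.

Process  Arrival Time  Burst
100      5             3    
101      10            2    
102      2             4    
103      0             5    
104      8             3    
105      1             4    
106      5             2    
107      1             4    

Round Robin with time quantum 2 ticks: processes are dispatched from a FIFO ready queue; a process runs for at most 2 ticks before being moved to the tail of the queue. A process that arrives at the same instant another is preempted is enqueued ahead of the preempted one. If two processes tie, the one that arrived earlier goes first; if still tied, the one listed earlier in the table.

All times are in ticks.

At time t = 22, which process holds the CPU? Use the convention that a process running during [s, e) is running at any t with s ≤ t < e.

101

Schedule: | 103 0-2 | 105 2-4 | 107 4-6 | 102 6-8 | 103 8-10 | 105 10-12 | 100 12-14 | 106 14-16 | 107 16-18 | 104 18-20 | 102 20-22 | 101 22-24 | 103 24-25 | 100 25-26 | 104 26-27 |
Completion: 100=26  101=24  102=22  103=25  104=27  105=12  106=16  107=18
Turnaround (C−A): 100=21  101=14  102=20  103=25  104=19  105=11  106=11  107=17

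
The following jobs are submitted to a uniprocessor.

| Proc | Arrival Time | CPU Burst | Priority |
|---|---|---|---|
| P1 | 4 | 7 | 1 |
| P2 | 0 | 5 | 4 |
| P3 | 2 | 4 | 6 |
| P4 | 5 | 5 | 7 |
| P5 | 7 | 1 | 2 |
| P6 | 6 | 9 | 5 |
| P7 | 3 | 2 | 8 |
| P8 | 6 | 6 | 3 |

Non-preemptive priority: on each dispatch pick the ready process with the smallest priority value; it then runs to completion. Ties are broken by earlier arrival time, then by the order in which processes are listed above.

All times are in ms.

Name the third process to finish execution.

Gantt: | P2 0-5 | P1 5-12 | P5 12-13 | P8 13-19 | P6 19-28 | P3 28-32 | P4 32-37 | P7 37-39 |
Completion: P1=12  P2=5  P3=32  P4=37  P5=13  P6=28  P7=39  P8=19
Turnaround (C−A): P1=8  P2=5  P3=30  P4=32  P5=6  P6=22  P7=36  P8=13
Finish order: P2 → P1 → P5 → P8 → P6 → P3 → P4 → P7

P5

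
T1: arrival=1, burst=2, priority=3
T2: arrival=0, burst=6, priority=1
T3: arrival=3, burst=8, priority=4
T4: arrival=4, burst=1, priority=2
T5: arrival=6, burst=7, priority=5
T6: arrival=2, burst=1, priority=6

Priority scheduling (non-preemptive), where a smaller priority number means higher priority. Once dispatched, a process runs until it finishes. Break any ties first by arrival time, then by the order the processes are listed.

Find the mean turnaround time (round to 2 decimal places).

Timeline: | T2 0-6 | T4 6-7 | T1 7-9 | T3 9-17 | T5 17-24 | T6 24-25 |
Completion: T1=9  T2=6  T3=17  T4=7  T5=24  T6=25
Turnaround (C−A): T1=8  T2=6  T3=14  T4=3  T5=18  T6=23
Turnaround times: T1=8, T2=6, T3=14, T4=3, T5=18, T6=23
Average turnaround = (8+6+14+3+18+23) / 6 = 72/6 = 12.00

12.00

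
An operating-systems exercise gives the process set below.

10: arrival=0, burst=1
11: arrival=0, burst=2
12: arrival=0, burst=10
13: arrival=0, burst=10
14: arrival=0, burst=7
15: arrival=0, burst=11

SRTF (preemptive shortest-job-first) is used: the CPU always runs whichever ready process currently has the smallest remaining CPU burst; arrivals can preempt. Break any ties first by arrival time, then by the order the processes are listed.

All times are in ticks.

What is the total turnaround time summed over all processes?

105

Schedule: | 10 0-1 | 11 1-3 | 14 3-10 | 12 10-20 | 13 20-30 | 15 30-41 |
Completion: 10=1  11=3  12=20  13=30  14=10  15=41
Turnaround = completion − arrival: 10=1, 11=3, 12=20, 13=30, 14=10, 15=41
Total turnaround = 1 + 3 + 20 + 30 + 10 + 41 = 105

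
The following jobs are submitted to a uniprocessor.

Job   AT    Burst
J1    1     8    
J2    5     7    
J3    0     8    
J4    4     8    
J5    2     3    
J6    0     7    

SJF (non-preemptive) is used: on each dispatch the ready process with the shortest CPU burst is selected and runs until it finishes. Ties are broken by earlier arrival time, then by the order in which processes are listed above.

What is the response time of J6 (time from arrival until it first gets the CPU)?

Gantt: | J6 0-7 | J5 7-10 | J2 10-17 | J3 17-25 | J1 25-33 | J4 33-41 |
Completion: J1=33  J2=17  J3=25  J4=41  J5=10  J6=7
Turnaround (C−A): J1=32  J2=12  J3=25  J4=37  J5=8  J6=7
Response(J6) = first start − arrival = 0 − 0 = 0

0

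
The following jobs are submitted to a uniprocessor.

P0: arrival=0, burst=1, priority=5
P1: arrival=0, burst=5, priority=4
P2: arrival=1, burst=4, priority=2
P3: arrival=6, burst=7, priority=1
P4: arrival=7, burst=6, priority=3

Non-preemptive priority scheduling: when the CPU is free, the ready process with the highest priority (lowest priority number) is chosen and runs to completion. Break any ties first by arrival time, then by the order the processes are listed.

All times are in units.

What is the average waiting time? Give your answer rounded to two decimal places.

Timeline: | P1 0-5 | P2 5-9 | P3 9-16 | P4 16-22 | P0 22-23 |
Completion: P0=23  P1=5  P2=9  P3=16  P4=22
Waiting times: P0=22, P1=0, P2=4, P3=3, P4=9
Average waiting = (22+0+4+3+9) / 5 = 38/5 = 7.60

7.60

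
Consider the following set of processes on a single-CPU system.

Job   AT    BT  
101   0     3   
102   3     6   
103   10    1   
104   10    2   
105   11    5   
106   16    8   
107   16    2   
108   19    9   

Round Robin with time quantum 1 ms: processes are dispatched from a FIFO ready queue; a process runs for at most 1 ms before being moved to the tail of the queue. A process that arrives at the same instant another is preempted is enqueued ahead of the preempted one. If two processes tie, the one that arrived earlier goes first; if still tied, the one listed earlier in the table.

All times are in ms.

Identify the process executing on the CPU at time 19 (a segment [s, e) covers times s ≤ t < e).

106

Gantt: | 101 0-3 | 102 3-9 | idle 9-10 | 103 10-11 | 104 11-12 | 105 12-13 | 104 13-14 | 105 14-16 | 106 16-17 | 107 17-18 | 105 18-19 | 106 19-20 | 107 20-21 | 108 21-22 | 105 22-23 | 106 23-24 | 108 24-25 | 106 25-26 | 108 26-27 | 106 27-28 | 108 28-29 | 106 29-30 | 108 30-31 | 106 31-32 | 108 32-33 | 106 33-34 | 108 34-37 |
Completion: 101=3  102=9  103=11  104=14  105=23  106=34  107=21  108=37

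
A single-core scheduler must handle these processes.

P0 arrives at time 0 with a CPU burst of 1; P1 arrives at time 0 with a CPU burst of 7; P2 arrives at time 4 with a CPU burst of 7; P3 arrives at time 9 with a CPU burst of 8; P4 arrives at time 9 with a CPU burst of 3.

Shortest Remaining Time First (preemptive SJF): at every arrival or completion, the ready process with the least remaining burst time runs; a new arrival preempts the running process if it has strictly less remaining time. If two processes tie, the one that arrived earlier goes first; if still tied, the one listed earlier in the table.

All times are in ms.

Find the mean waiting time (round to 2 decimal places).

Schedule: | P0 0-1 | P1 1-8 | P2 8-9 | P4 9-12 | P2 12-18 | P3 18-26 |
Completion: P0=1  P1=8  P2=18  P3=26  P4=12
Waiting times: P0=0, P1=1, P2=7, P3=9, P4=0
Average waiting = (0+1+7+9+0) / 5 = 17/5 = 3.40

3.40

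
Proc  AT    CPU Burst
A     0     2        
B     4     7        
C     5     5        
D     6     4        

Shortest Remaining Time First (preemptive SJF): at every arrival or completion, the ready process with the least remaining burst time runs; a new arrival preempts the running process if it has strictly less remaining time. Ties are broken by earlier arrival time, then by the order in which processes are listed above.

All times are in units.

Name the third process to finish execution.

Schedule: | A 0-2 | idle 2-4 | B 4-5 | C 5-10 | D 10-14 | B 14-20 |
Completion: A=2  B=20  C=10  D=14
Turnaround (C−A): A=2  B=16  C=5  D=8
Finish order: A → C → D → B

D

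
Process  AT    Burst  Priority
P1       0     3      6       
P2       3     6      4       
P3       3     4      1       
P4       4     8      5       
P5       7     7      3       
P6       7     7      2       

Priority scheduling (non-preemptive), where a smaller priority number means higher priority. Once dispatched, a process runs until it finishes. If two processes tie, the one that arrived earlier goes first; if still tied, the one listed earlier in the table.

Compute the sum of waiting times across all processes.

Timeline: | P1 0-3 | P3 3-7 | P6 7-14 | P5 14-21 | P2 21-27 | P4 27-35 |
Completion: P1=3  P2=27  P3=7  P4=35  P5=21  P6=14
Waiting = turnaround − burst: P1=0, P2=18, P3=0, P4=23, P5=7, P6=0
Total waiting = 0 + 18 + 0 + 23 + 7 + 0 = 48

48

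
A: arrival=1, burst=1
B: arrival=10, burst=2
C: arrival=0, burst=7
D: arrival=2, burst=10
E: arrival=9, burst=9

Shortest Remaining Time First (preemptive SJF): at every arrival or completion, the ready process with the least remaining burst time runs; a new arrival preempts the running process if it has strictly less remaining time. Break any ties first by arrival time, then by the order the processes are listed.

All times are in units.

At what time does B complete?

Gantt: | C 0-1 | A 1-2 | C 2-8 | D 8-10 | B 10-12 | D 12-20 | E 20-29 |
Completion: A=2  B=12  C=8  D=20  E=29
Turnaround (C−A): A=1  B=2  C=8  D=18  E=20

12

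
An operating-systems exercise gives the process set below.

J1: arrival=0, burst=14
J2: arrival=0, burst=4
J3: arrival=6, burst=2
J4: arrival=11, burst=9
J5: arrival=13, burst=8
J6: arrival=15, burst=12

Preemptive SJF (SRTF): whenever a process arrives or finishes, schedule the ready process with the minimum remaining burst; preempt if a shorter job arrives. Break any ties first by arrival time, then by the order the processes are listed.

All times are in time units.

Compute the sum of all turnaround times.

Gantt: | J2 0-4 | J1 4-6 | J3 6-8 | J1 8-20 | J5 20-28 | J4 28-37 | J6 37-49 |
Completion: J1=20  J2=4  J3=8  J4=37  J5=28  J6=49
Turnaround (C−A): J1=20  J2=4  J3=2  J4=26  J5=15  J6=34
Turnaround = completion − arrival: J1=20, J2=4, J3=2, J4=26, J5=15, J6=34
Total turnaround = 20 + 4 + 2 + 26 + 15 + 34 = 101

101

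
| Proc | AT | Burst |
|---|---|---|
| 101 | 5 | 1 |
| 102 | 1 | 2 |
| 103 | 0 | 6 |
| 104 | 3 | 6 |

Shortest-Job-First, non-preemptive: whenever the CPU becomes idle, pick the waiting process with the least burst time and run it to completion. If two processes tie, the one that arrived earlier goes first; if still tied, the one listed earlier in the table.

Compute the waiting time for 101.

Gantt: | 103 0-6 | 101 6-7 | 102 7-9 | 104 9-15 |
Completion: 101=7  102=9  103=6  104=15
Turnaround (C−A): 101=2  102=8  103=6  104=12
Waiting(101) = turnaround − burst = 2 − 1 = 1

1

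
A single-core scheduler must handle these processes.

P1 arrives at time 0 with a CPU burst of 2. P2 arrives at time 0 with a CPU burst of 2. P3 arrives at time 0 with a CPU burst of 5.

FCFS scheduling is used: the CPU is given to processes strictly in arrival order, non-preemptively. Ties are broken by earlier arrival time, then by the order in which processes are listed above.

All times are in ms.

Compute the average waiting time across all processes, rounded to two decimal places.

Schedule: | P1 0-2 | P2 2-4 | P3 4-9 |
Completion: P1=2  P2=4  P3=9
Turnaround (C−A): P1=2  P2=4  P3=9
Waiting times: P1=0, P2=2, P3=4
Average waiting = (0+2+4) / 3 = 6/3 = 2.00

2.00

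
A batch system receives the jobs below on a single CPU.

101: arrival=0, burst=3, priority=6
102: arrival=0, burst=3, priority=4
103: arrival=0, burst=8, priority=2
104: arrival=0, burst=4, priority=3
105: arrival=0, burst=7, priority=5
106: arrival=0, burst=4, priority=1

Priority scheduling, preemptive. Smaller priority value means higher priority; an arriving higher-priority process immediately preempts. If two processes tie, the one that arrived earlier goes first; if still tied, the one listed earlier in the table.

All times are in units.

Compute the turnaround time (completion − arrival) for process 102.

Gantt: | 106 0-4 | 103 4-12 | 104 12-16 | 102 16-19 | 105 19-26 | 101 26-29 |
Completion: 101=29  102=19  103=12  104=16  105=26  106=4
Turnaround (C−A): 101=29  102=19  103=12  104=16  105=26  106=4
Turnaround(102) = completion − arrival = 19 − 0 = 19

19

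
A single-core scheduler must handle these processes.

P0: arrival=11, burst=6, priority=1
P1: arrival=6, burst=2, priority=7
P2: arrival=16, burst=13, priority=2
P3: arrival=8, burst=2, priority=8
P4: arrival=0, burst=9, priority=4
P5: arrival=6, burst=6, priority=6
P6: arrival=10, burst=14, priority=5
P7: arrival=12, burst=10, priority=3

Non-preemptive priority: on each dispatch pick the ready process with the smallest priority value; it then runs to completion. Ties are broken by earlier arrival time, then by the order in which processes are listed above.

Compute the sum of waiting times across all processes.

172

Schedule: | P4 0-9 | P5 9-15 | P0 15-21 | P2 21-34 | P7 34-44 | P6 44-58 | P1 58-60 | P3 60-62 |
Completion: P0=21  P1=60  P2=34  P3=62  P4=9  P5=15  P6=58  P7=44
Turnaround (C−A): P0=10  P1=54  P2=18  P3=54  P4=9  P5=9  P6=48  P7=32
Waiting = turnaround − burst: P0=4, P1=52, P2=5, P3=52, P4=0, P5=3, P6=34, P7=22
Total waiting = 4 + 52 + 5 + 52 + 0 + 3 + 34 + 22 = 172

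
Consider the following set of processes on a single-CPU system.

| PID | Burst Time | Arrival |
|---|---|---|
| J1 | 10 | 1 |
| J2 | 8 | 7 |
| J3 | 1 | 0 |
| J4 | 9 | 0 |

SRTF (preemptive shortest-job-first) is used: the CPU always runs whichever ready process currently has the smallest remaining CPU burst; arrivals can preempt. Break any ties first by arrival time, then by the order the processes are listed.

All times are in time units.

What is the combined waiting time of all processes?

Schedule: | J3 0-1 | J4 1-10 | J2 10-18 | J1 18-28 |
Completion: J1=28  J2=18  J3=1  J4=10
Turnaround (C−A): J1=27  J2=11  J3=1  J4=10
Waiting = turnaround − burst: J1=17, J2=3, J3=0, J4=1
Total waiting = 17 + 3 + 0 + 1 = 21

21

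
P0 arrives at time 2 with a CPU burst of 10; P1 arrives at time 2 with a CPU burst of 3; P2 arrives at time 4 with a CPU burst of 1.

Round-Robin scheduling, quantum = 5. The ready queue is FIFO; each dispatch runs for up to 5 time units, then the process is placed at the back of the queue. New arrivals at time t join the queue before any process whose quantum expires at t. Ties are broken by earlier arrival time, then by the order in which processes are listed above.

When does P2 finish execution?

11

Gantt: | idle 0-2 | P0 2-7 | P1 7-10 | P2 10-11 | P0 11-16 |
Completion: P0=16  P1=10  P2=11
Turnaround (C−A): P0=14  P1=8  P2=7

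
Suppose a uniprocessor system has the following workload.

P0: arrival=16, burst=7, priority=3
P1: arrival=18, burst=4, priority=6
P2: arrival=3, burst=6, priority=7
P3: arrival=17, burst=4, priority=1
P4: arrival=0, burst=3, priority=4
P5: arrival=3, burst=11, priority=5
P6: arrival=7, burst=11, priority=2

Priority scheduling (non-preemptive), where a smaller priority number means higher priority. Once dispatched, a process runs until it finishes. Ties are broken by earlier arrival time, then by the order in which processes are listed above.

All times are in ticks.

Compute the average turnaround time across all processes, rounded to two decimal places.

Schedule: | P4 0-3 | P5 3-14 | P6 14-25 | P3 25-29 | P0 29-36 | P1 36-40 | P2 40-46 |
Completion: P0=36  P1=40  P2=46  P3=29  P4=3  P5=14  P6=25
Turnaround times: P0=20, P1=22, P2=43, P3=12, P4=3, P5=11, P6=18
Average turnaround = (20+22+43+12+3+11+18) / 7 = 129/7 = 18.43

18.43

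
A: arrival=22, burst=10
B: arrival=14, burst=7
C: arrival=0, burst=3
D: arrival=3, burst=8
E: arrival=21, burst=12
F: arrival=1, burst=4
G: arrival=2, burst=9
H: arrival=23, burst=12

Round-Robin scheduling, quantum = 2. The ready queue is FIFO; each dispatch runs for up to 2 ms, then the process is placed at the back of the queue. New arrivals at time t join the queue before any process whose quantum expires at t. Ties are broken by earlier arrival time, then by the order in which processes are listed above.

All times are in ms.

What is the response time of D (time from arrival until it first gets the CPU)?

4

Timeline: | C 0-2 | F 2-4 | G 4-6 | C 6-7 | D 7-9 | F 9-11 | G 11-13 | D 13-15 | G 15-17 | B 17-19 | D 19-21 | G 21-23 | B 23-25 | E 25-27 | D 27-29 | A 29-31 | H 31-33 | G 33-34 | B 34-36 | E 36-38 | A 38-40 | H 40-42 | B 42-43 | E 43-45 | A 45-47 | H 47-49 | E 49-51 | A 51-53 | H 53-55 | E 55-57 | A 57-59 | H 59-61 | E 61-63 | H 63-65 |
Completion: A=59  B=43  C=7  D=29  E=63  F=11  G=34  H=65
Response(D) = first start − arrival = 7 − 3 = 4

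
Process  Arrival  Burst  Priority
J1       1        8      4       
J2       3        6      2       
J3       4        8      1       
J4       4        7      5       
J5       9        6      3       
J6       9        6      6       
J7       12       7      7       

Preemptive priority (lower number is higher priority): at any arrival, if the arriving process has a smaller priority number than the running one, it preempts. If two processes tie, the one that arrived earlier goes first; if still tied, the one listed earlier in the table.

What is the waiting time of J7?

30

Timeline: | idle 0-1 | J1 1-3 | J2 3-4 | J3 4-12 | J2 12-17 | J5 17-23 | J1 23-29 | J4 29-36 | J6 36-42 | J7 42-49 |
Completion: J1=29  J2=17  J3=12  J4=36  J5=23  J6=42  J7=49
Turnaround (C−A): J1=28  J2=14  J3=8  J4=32  J5=14  J6=33  J7=37
Waiting(J7) = turnaround − burst = 37 − 7 = 30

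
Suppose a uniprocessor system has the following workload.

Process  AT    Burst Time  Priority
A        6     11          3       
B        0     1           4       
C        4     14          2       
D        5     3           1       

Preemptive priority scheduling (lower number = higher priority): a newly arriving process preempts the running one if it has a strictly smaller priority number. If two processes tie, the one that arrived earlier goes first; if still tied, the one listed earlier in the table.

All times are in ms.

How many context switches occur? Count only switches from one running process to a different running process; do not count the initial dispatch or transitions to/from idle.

Timeline: | B 0-1 | idle 1-4 | C 4-5 | D 5-8 | C 8-21 | A 21-32 |
Completion: A=32  B=1  C=21  D=8
Turnaround (C−A): A=26  B=1  C=17  D=3

3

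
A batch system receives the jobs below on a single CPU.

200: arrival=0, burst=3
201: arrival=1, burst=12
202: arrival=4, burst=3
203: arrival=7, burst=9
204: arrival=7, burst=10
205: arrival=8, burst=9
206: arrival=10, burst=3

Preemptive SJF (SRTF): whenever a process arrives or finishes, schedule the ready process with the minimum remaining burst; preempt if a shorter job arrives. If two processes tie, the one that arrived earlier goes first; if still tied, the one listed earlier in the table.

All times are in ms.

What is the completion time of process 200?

3

Schedule: | 200 0-3 | 201 3-4 | 202 4-7 | 203 7-10 | 206 10-13 | 203 13-19 | 205 19-28 | 204 28-38 | 201 38-49 |
Completion: 200=3  201=49  202=7  203=19  204=38  205=28  206=13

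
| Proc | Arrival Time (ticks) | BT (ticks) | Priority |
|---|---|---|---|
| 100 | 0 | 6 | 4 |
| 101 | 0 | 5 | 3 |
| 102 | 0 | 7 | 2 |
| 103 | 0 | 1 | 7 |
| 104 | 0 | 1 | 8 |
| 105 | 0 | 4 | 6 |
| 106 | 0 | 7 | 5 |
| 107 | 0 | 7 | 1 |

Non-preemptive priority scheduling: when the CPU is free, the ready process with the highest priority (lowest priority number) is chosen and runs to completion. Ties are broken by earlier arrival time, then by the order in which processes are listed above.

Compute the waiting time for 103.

Timeline: | 107 0-7 | 102 7-14 | 101 14-19 | 100 19-25 | 106 25-32 | 105 32-36 | 103 36-37 | 104 37-38 |
Completion: 100=25  101=19  102=14  103=37  104=38  105=36  106=32  107=7
Waiting(103) = turnaround − burst = 37 − 1 = 36

36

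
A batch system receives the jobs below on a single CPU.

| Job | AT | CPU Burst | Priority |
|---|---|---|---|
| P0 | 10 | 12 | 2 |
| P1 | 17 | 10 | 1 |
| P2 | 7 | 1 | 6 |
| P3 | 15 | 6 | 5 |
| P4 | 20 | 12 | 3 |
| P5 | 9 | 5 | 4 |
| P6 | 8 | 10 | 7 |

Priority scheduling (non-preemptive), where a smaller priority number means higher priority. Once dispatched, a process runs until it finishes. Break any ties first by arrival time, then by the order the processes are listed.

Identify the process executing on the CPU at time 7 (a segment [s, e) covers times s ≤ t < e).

P2

Timeline: | idle 0-7 | P2 7-8 | P6 8-18 | P1 18-28 | P0 28-40 | P4 40-52 | P5 52-57 | P3 57-63 |
Completion: P0=40  P1=28  P2=8  P3=63  P4=52  P5=57  P6=18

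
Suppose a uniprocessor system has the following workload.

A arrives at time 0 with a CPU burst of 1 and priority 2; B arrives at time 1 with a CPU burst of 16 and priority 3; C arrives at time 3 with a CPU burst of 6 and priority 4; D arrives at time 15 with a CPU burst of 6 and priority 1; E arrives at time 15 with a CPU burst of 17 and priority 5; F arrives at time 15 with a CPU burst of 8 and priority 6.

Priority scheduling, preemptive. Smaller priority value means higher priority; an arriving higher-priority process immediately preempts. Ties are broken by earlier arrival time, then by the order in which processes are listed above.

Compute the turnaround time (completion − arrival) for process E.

31

Timeline: | A 0-1 | B 1-15 | D 15-21 | B 21-23 | C 23-29 | E 29-46 | F 46-54 |
Completion: A=1  B=23  C=29  D=21  E=46  F=54
Turnaround (C−A): A=1  B=22  C=26  D=6  E=31  F=39
Turnaround(E) = completion − arrival = 46 − 15 = 31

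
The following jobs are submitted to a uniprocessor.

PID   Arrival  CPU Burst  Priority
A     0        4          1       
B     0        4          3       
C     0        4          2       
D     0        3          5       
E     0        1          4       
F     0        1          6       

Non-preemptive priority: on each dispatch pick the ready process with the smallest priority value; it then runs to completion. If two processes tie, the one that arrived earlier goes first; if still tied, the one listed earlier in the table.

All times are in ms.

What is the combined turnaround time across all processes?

70

Gantt: | A 0-4 | C 4-8 | B 8-12 | E 12-13 | D 13-16 | F 16-17 |
Completion: A=4  B=12  C=8  D=16  E=13  F=17
Turnaround (C−A): A=4  B=12  C=8  D=16  E=13  F=17
Turnaround = completion − arrival: A=4, B=12, C=8, D=16, E=13, F=17
Total turnaround = 4 + 12 + 8 + 16 + 13 + 17 = 70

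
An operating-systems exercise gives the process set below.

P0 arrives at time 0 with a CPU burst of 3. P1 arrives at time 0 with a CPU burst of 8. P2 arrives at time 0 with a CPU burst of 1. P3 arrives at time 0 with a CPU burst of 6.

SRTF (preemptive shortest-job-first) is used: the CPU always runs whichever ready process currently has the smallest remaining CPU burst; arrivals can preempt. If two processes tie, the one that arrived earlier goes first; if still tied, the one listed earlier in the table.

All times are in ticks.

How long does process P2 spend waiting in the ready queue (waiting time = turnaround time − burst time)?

0

Timeline: | P2 0-1 | P0 1-4 | P3 4-10 | P1 10-18 |
Completion: P0=4  P1=18  P2=1  P3=10
Turnaround (C−A): P0=4  P1=18  P2=1  P3=10
Waiting(P2) = turnaround − burst = 1 − 1 = 0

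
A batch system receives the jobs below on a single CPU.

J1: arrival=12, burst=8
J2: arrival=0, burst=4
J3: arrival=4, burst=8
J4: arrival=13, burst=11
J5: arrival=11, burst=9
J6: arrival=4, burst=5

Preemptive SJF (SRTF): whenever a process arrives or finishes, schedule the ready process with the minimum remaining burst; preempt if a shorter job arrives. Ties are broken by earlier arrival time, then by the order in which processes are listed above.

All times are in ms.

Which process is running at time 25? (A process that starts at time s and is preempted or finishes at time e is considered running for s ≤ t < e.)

J5

Gantt: | J2 0-4 | J6 4-9 | J3 9-17 | J1 17-25 | J5 25-34 | J4 34-45 |
Completion: J1=25  J2=4  J3=17  J4=45  J5=34  J6=9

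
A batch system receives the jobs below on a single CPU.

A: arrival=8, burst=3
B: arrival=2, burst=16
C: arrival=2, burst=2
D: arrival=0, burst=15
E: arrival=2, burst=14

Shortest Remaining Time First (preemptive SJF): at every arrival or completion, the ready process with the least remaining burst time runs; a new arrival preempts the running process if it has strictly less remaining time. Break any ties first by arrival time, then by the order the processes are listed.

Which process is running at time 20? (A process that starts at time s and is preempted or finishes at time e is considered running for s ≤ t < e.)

Gantt: | D 0-2 | C 2-4 | D 4-8 | A 8-11 | D 11-20 | E 20-34 | B 34-50 |
Completion: A=11  B=50  C=4  D=20  E=34
Turnaround (C−A): A=3  B=48  C=2  D=20  E=32

E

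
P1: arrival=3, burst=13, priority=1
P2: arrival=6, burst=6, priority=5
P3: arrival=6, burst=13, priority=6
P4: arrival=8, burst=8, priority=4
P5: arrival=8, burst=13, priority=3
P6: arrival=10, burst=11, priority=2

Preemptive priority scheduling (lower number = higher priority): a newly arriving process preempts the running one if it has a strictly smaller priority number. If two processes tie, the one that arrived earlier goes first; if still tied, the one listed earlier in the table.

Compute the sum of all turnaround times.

211

Schedule: | idle 0-3 | P1 3-16 | P6 16-27 | P5 27-40 | P4 40-48 | P2 48-54 | P3 54-67 |
Completion: P1=16  P2=54  P3=67  P4=48  P5=40  P6=27
Turnaround = completion − arrival: P1=13, P2=48, P3=61, P4=40, P5=32, P6=17
Total turnaround = 13 + 48 + 61 + 40 + 32 + 17 = 211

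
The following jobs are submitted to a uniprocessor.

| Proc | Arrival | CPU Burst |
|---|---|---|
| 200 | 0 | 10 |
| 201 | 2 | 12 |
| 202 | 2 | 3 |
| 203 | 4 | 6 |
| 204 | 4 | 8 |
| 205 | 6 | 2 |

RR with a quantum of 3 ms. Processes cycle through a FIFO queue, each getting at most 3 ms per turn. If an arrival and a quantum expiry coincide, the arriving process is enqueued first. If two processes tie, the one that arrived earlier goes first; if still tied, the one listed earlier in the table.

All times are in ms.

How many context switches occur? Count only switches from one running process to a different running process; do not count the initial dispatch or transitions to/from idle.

Schedule: | 200 0-3 | 201 3-6 | 202 6-9 | 200 9-12 | 203 12-15 | 204 15-18 | 205 18-20 | 201 20-23 | 200 23-26 | 203 26-29 | 204 29-32 | 201 32-35 | 200 35-36 | 204 36-38 | 201 38-41 |
Completion: 200=36  201=41  202=9  203=29  204=38  205=20
Turnaround (C−A): 200=36  201=39  202=7  203=25  204=34  205=14

14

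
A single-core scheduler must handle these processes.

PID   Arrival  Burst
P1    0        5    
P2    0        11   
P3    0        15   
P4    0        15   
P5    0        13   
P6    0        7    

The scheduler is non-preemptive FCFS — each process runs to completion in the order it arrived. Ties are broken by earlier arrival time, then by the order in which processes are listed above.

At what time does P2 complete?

Timeline: | P1 0-5 | P2 5-16 | P3 16-31 | P4 31-46 | P5 46-59 | P6 59-66 |
Completion: P1=5  P2=16  P3=31  P4=46  P5=59  P6=66

16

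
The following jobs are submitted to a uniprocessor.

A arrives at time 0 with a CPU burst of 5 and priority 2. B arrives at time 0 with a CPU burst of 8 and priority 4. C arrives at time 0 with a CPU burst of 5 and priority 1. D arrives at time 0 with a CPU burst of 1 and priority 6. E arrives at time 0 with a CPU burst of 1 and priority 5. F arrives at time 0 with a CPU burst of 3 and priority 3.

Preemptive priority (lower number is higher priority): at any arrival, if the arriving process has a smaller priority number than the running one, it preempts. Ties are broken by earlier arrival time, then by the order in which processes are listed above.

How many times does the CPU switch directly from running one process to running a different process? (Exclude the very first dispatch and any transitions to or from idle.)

5

Timeline: | C 0-5 | A 5-10 | F 10-13 | B 13-21 | E 21-22 | D 22-23 |
Completion: A=10  B=21  C=5  D=23  E=22  F=13
Turnaround (C−A): A=10  B=21  C=5  D=23  E=22  F=13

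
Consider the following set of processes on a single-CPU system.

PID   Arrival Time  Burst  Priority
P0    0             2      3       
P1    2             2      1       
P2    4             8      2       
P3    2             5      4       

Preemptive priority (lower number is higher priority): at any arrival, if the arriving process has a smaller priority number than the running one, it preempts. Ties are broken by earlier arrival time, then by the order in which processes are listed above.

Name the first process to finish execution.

Gantt: | P0 0-2 | P1 2-4 | P2 4-12 | P3 12-17 |
Completion: P0=2  P1=4  P2=12  P3=17
Turnaround (C−A): P0=2  P1=2  P2=8  P3=15
Finish order: P0 → P1 → P2 → P3

P0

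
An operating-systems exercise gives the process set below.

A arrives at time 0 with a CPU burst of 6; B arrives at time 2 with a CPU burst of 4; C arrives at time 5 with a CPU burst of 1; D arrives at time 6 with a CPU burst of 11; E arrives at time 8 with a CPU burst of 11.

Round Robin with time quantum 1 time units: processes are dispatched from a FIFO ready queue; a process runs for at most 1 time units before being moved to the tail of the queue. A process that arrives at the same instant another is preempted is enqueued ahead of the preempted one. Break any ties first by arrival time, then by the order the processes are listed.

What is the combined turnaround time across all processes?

77

Gantt: | A 0-2 | B 2-3 | A 3-4 | B 4-5 | A 5-6 | C 6-7 | B 7-8 | D 8-9 | A 9-10 | E 10-11 | B 11-12 | D 12-13 | A 13-14 | E 14-15 | D 15-16 | E 16-17 | D 17-18 | E 18-19 | D 19-20 | E 20-21 | D 21-22 | E 22-23 | D 23-24 | E 24-25 | D 25-26 | E 26-27 | D 27-28 | E 28-29 | D 29-30 | E 30-31 | D 31-32 | E 32-33 |
Completion: A=14  B=12  C=7  D=32  E=33
Turnaround = completion − arrival: A=14, B=10, C=2, D=26, E=25
Total turnaround = 14 + 10 + 2 + 26 + 25 = 77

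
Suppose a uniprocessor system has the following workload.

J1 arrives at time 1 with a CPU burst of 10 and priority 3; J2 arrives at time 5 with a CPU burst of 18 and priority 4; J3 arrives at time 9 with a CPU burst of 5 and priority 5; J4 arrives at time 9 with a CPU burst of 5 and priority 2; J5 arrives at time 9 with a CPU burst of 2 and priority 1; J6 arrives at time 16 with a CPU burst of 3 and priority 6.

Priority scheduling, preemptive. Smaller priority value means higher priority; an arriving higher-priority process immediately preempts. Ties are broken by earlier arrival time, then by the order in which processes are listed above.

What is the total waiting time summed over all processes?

Schedule: | idle 0-1 | J1 1-9 | J5 9-11 | J4 11-16 | J1 16-18 | J2 18-36 | J3 36-41 | J6 41-44 |
Completion: J1=18  J2=36  J3=41  J4=16  J5=11  J6=44
Waiting = turnaround − burst: J1=7, J2=13, J3=27, J4=2, J5=0, J6=25
Total waiting = 7 + 13 + 27 + 2 + 0 + 25 = 74

74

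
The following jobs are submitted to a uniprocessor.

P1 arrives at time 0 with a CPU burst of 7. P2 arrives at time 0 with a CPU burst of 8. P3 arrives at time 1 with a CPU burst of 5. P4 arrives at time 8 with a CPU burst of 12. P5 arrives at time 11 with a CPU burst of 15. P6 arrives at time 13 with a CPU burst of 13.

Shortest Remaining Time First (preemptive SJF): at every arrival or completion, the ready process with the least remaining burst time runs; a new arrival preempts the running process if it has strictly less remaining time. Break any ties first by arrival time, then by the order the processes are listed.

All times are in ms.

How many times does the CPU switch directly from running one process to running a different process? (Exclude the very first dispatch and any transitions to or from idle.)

Schedule: | P1 0-1 | P3 1-6 | P1 6-12 | P2 12-20 | P4 20-32 | P6 32-45 | P5 45-60 |
Completion: P1=12  P2=20  P3=6  P4=32  P5=60  P6=45
Turnaround (C−A): P1=12  P2=20  P3=5  P4=24  P5=49  P6=32

6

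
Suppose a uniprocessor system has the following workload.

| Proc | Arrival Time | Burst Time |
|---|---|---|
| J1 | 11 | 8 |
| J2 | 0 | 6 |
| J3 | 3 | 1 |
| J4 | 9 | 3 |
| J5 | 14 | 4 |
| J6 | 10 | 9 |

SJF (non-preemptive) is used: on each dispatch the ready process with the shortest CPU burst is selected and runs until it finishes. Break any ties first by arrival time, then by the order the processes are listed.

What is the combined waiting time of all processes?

24

Gantt: | J2 0-6 | J3 6-7 | idle 7-9 | J4 9-12 | J1 12-20 | J5 20-24 | J6 24-33 |
Completion: J1=20  J2=6  J3=7  J4=12  J5=24  J6=33
Turnaround (C−A): J1=9  J2=6  J3=4  J4=3  J5=10  J6=23
Waiting = turnaround − burst: J1=1, J2=0, J3=3, J4=0, J5=6, J6=14
Total waiting = 1 + 0 + 3 + 0 + 6 + 14 = 24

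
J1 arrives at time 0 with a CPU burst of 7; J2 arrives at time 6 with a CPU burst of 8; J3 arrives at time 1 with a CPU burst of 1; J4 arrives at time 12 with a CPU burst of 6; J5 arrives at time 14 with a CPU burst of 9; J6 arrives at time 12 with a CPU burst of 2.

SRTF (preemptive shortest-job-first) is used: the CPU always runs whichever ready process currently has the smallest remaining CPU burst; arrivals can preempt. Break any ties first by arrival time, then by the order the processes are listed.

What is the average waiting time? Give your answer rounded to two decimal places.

3.50

Schedule: | J1 0-1 | J3 1-2 | J1 2-8 | J2 8-12 | J6 12-14 | J2 14-18 | J4 18-24 | J5 24-33 |
Completion: J1=8  J2=18  J3=2  J4=24  J5=33  J6=14
Turnaround (C−A): J1=8  J2=12  J3=1  J4=12  J5=19  J6=2
Waiting times: J1=1, J2=4, J3=0, J4=6, J5=10, J6=0
Average waiting = (1+4+0+6+10+0) / 6 = 21/6 = 3.50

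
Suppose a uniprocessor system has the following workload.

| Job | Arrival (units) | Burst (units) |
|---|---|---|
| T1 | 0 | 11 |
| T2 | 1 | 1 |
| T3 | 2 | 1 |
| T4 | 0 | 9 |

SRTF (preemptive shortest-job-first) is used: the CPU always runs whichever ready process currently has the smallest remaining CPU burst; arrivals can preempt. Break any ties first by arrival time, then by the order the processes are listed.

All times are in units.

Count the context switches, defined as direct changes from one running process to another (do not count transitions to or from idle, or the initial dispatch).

4

Gantt: | T4 0-1 | T2 1-2 | T3 2-3 | T4 3-11 | T1 11-22 |
Completion: T1=22  T2=2  T3=3  T4=11
Turnaround (C−A): T1=22  T2=1  T3=1  T4=11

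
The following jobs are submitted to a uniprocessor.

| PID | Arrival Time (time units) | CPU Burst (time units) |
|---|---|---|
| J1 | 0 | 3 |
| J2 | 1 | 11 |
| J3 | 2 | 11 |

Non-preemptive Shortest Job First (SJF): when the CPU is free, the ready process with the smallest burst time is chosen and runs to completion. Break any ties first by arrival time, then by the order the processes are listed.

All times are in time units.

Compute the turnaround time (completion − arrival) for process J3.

23

Timeline: | J1 0-3 | J2 3-14 | J3 14-25 |
Completion: J1=3  J2=14  J3=25
Turnaround (C−A): J1=3  J2=13  J3=23
Turnaround(J3) = completion − arrival = 25 − 2 = 23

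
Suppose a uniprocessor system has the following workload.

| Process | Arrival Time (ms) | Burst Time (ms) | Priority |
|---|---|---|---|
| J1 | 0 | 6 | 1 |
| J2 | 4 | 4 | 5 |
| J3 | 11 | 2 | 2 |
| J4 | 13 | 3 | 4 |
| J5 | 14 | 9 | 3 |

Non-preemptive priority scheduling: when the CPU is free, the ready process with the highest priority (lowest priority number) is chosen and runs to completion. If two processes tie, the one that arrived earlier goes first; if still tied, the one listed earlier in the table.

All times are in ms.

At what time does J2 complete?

10

Timeline: | J1 0-6 | J2 6-10 | idle 10-11 | J3 11-13 | J4 13-16 | J5 16-25 |
Completion: J1=6  J2=10  J3=13  J4=16  J5=25
Turnaround (C−A): J1=6  J2=6  J3=2  J4=3  J5=11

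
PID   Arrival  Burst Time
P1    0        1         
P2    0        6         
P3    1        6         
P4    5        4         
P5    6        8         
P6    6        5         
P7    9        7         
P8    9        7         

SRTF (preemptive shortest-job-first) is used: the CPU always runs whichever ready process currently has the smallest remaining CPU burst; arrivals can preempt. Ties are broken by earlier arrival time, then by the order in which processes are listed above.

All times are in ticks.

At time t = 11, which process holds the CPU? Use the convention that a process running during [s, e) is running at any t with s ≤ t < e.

P6

Gantt: | P1 0-1 | P2 1-7 | P4 7-11 | P6 11-16 | P3 16-22 | P7 22-29 | P8 29-36 | P5 36-44 |
Completion: P1=1  P2=7  P3=22  P4=11  P5=44  P6=16  P7=29  P8=36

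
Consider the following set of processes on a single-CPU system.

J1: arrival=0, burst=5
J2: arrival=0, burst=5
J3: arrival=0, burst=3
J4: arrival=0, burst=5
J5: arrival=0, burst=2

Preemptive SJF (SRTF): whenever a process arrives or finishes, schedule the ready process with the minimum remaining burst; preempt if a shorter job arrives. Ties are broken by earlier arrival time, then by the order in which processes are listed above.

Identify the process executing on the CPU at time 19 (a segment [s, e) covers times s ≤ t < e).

Timeline: | J5 0-2 | J3 2-5 | J1 5-10 | J2 10-15 | J4 15-20 |
Completion: J1=10  J2=15  J3=5  J4=20  J5=2
Turnaround (C−A): J1=10  J2=15  J3=5  J4=20  J5=2

J4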